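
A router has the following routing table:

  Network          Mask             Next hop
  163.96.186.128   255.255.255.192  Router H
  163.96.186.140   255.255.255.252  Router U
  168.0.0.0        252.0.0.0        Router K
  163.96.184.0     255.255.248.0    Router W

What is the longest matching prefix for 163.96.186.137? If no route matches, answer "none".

Entries matching 163.96.186.137:
  163.96.184.0/21 (163.96.184.0 - 163.96.191.255)
  163.96.186.128/26 (163.96.186.128 - 163.96.186.191)
Most specific is 163.96.186.128/26.

163.96.186.128/26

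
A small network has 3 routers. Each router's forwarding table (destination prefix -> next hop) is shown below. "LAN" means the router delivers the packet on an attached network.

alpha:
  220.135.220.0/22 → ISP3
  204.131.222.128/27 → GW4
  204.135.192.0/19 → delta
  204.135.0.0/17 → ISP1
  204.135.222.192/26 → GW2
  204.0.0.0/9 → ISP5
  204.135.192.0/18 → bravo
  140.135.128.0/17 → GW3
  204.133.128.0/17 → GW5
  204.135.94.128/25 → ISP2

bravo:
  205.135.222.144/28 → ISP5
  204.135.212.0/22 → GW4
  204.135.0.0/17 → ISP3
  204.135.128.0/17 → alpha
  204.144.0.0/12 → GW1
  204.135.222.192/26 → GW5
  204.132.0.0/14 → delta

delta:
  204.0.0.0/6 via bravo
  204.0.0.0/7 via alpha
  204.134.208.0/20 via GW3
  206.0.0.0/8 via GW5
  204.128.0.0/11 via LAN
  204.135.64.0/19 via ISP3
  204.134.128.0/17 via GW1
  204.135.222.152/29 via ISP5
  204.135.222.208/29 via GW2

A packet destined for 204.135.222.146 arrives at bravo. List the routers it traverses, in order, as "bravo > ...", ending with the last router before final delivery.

At bravo: longest match for 204.135.222.146 is 204.135.128.0/17 -> alpha
At alpha: longest match for 204.135.222.146 is 204.135.192.0/19 -> delta
At delta: longest match for 204.135.222.146 is 204.128.0.0/11 -> LAN

bravo > alpha > delta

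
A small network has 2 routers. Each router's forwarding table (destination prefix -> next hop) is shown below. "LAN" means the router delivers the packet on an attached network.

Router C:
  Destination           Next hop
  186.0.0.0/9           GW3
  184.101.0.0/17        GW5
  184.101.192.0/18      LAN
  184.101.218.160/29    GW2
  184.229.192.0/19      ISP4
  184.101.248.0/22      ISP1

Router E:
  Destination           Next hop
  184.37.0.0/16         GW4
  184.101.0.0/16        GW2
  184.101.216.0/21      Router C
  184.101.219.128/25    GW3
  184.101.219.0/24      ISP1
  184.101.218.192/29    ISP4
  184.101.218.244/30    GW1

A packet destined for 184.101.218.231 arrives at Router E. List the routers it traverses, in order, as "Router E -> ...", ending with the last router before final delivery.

At Router E: longest match for 184.101.218.231 is 184.101.216.0/21 -> Router C
At Router C: longest match for 184.101.218.231 is 184.101.192.0/18 -> LAN

Router E -> Router C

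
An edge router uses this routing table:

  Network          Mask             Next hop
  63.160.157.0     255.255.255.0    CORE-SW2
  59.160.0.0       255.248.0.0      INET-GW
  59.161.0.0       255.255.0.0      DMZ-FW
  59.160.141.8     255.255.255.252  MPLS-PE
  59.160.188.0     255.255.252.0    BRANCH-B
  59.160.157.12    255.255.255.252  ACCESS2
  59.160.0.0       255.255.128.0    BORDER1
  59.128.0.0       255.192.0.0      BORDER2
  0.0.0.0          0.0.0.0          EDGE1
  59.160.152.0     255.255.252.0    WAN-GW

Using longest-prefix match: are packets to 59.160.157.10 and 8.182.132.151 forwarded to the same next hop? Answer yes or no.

no

59.160.157.10: longest match 59.160.0.0/13 -> INET-GW
8.182.132.151: longest match 0.0.0.0/0 -> EDGE1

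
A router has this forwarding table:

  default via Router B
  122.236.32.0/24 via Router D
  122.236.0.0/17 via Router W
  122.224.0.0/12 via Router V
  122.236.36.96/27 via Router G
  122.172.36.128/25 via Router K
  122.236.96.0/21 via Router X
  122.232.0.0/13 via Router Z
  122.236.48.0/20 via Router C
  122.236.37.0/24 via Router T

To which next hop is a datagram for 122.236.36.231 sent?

Router W

Routes whose prefix contains 122.236.36.231:
  0.0.0.0/0 (default, matches everything) -> Router B
  122.224.0.0/12 (122.224.0.0 - 122.239.255.255) -> Router V
  122.232.0.0/13 (122.232.0.0 - 122.239.255.255) -> Router Z
  122.236.0.0/17 (122.236.0.0 - 122.236.127.255) -> Router W
More-specific entries that do NOT match:
  122.236.36.96/27 (122.236.36.96 - 122.236.36.127) does not contain 122.236.36.231
  122.172.36.128/25 (122.172.36.128 - 122.172.36.255) does not contain 122.236.36.231
  122.236.32.0/24 (122.236.32.0 - 122.236.32.255) does not contain 122.236.36.231
  122.236.37.0/24 (122.236.37.0 - 122.236.37.255) does not contain 122.236.36.231
  122.236.96.0/21 (122.236.96.0 - 122.236.103.255) does not contain 122.236.36.231
  122.236.48.0/20 (122.236.48.0 - 122.236.63.255) does not contain 122.236.36.231
Longest matching prefix is /17 -> next hop Router W.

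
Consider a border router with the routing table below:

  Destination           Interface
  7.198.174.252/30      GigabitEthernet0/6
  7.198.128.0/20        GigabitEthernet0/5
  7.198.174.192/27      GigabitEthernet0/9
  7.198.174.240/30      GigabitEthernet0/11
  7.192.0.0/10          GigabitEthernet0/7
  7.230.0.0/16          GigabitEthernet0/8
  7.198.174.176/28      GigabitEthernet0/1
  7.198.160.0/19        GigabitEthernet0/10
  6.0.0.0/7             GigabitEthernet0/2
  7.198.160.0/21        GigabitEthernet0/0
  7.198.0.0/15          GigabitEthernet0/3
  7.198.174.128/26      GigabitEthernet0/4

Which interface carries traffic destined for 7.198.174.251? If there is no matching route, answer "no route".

Routes whose prefix contains 7.198.174.251:
  6.0.0.0/7 (6.0.0.0 - 7.255.255.255) -> GigabitEthernet0/2
  7.192.0.0/10 (7.192.0.0 - 7.255.255.255) -> GigabitEthernet0/7
  7.198.0.0/15 (7.198.0.0 - 7.199.255.255) -> GigabitEthernet0/3
  7.198.160.0/19 (7.198.160.0 - 7.198.191.255) -> GigabitEthernet0/10
More-specific entries that do NOT match:
  7.198.174.252/30 (7.198.174.252 - 7.198.174.255) does not contain 7.198.174.251
  7.198.174.240/30 (7.198.174.240 - 7.198.174.243) does not contain 7.198.174.251
  7.198.174.176/28 (7.198.174.176 - 7.198.174.191) does not contain 7.198.174.251
  7.198.174.192/27 (7.198.174.192 - 7.198.174.223) does not contain 7.198.174.251
  7.198.174.128/26 (7.198.174.128 - 7.198.174.191) does not contain 7.198.174.251
  7.198.160.0/21 (7.198.160.0 - 7.198.167.255) does not contain 7.198.174.251
  7.198.128.0/20 (7.198.128.0 - 7.198.143.255) does not contain 7.198.174.251
Longest matching prefix is /19 -> interface GigabitEthernet0/10.

GigabitEthernet0/10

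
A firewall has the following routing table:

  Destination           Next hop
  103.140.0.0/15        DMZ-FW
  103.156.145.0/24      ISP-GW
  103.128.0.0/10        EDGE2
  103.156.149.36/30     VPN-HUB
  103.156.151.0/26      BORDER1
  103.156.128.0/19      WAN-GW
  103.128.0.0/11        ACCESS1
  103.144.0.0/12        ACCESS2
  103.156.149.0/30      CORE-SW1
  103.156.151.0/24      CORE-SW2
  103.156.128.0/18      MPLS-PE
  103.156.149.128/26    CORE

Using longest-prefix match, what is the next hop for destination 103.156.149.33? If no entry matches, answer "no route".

Routes whose prefix contains 103.156.149.33:
  103.128.0.0/10 (103.128.0.0 - 103.191.255.255) -> EDGE2
  103.128.0.0/11 (103.128.0.0 - 103.159.255.255) -> ACCESS1
  103.144.0.0/12 (103.144.0.0 - 103.159.255.255) -> ACCESS2
  103.156.128.0/18 (103.156.128.0 - 103.156.191.255) -> MPLS-PE
  103.156.128.0/19 (103.156.128.0 - 103.156.159.255) -> WAN-GW
More-specific entries that do NOT match:
  103.156.149.36/30 (103.156.149.36 - 103.156.149.39) does not contain 103.156.149.33
  103.156.149.0/30 (103.156.149.0 - 103.156.149.3) does not contain 103.156.149.33
  103.156.151.0/26 (103.156.151.0 - 103.156.151.63) does not contain 103.156.149.33
  103.156.149.128/26 (103.156.149.128 - 103.156.149.191) does not contain 103.156.149.33
  103.156.145.0/24 (103.156.145.0 - 103.156.145.255) does not contain 103.156.149.33
  103.156.151.0/24 (103.156.151.0 - 103.156.151.255) does not contain 103.156.149.33
Longest matching prefix is /19 -> next hop WAN-GW.

WAN-GW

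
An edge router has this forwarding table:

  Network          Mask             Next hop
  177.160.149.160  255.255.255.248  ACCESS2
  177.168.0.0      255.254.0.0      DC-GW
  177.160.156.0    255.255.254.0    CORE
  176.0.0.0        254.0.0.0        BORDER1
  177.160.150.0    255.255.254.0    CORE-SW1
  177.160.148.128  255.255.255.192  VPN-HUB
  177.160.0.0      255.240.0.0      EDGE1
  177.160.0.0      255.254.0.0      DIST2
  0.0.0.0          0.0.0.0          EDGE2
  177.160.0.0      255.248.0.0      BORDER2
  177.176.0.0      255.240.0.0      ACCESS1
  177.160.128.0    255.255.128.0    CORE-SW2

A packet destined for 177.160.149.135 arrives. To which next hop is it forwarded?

CORE-SW2

Routes whose prefix contains 177.160.149.135:
  0.0.0.0/0 (default, matches everything) -> EDGE2
  176.0.0.0/7 (176.0.0.0 - 177.255.255.255) -> BORDER1
  177.160.0.0/12 (177.160.0.0 - 177.175.255.255) -> EDGE1
  177.160.0.0/13 (177.160.0.0 - 177.167.255.255) -> BORDER2
  177.160.0.0/15 (177.160.0.0 - 177.161.255.255) -> DIST2
  177.160.128.0/17 (177.160.128.0 - 177.160.255.255) -> CORE-SW2
More-specific entries that do NOT match:
  177.160.149.160/29 (177.160.149.160 - 177.160.149.167) does not contain 177.160.149.135
  177.160.148.128/26 (177.160.148.128 - 177.160.148.191) does not contain 177.160.149.135
  177.160.156.0/23 (177.160.156.0 - 177.160.157.255) does not contain 177.160.149.135
  177.160.150.0/23 (177.160.150.0 - 177.160.151.255) does not contain 177.160.149.135
Longest matching prefix is /17 -> next hop CORE-SW2.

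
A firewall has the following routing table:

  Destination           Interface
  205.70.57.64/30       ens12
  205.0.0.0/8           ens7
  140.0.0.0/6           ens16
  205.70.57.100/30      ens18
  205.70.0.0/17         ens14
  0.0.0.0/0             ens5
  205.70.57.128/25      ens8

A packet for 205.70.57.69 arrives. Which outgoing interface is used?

ens14

Routes whose prefix contains 205.70.57.69:
  0.0.0.0/0 (default, matches everything) -> ens5
  205.0.0.0/8 (205.0.0.0 - 205.255.255.255) -> ens7
  205.70.0.0/17 (205.70.0.0 - 205.70.127.255) -> ens14
More-specific entries that do NOT match:
  205.70.57.64/30 (205.70.57.64 - 205.70.57.67) does not contain 205.70.57.69
  205.70.57.100/30 (205.70.57.100 - 205.70.57.103) does not contain 205.70.57.69
  205.70.57.128/25 (205.70.57.128 - 205.70.57.255) does not contain 205.70.57.69
Longest matching prefix is /17 -> interface ens14.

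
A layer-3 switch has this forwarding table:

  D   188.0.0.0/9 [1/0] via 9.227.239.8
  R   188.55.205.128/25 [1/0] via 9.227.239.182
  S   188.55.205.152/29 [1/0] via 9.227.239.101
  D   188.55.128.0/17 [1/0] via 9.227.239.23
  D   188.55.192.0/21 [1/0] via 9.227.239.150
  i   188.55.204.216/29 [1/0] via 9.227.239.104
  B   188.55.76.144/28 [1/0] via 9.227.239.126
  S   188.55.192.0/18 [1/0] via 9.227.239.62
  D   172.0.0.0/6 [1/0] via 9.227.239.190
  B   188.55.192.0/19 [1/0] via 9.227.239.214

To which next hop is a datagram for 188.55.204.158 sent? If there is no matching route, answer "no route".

9.227.239.214

Routes whose prefix contains 188.55.204.158:
  188.0.0.0/9 (188.0.0.0 - 188.127.255.255) -> 9.227.239.8
  188.55.128.0/17 (188.55.128.0 - 188.55.255.255) -> 9.227.239.23
  188.55.192.0/18 (188.55.192.0 - 188.55.255.255) -> 9.227.239.62
  188.55.192.0/19 (188.55.192.0 - 188.55.223.255) -> 9.227.239.214
More-specific entries that do NOT match:
  188.55.205.152/29 (188.55.205.152 - 188.55.205.159) does not contain 188.55.204.158
  188.55.204.216/29 (188.55.204.216 - 188.55.204.223) does not contain 188.55.204.158
  188.55.76.144/28 (188.55.76.144 - 188.55.76.159) does not contain 188.55.204.158
  188.55.205.128/25 (188.55.205.128 - 188.55.205.255) does not contain 188.55.204.158
  188.55.192.0/21 (188.55.192.0 - 188.55.199.255) does not contain 188.55.204.158
Longest matching prefix is /19 -> next hop 9.227.239.214.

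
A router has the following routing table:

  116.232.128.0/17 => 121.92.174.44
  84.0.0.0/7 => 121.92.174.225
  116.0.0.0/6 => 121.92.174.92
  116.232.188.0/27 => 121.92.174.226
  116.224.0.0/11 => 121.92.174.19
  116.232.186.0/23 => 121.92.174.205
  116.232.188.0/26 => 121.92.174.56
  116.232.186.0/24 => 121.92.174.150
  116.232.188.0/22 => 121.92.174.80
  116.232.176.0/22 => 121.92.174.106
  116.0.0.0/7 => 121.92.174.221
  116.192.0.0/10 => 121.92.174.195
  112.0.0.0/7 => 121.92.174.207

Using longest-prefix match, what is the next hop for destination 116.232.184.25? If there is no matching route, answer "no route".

Routes whose prefix contains 116.232.184.25:
  116.0.0.0/6 (116.0.0.0 - 119.255.255.255) -> 121.92.174.92
  116.0.0.0/7 (116.0.0.0 - 117.255.255.255) -> 121.92.174.221
  116.192.0.0/10 (116.192.0.0 - 116.255.255.255) -> 121.92.174.195
  116.224.0.0/11 (116.224.0.0 - 116.255.255.255) -> 121.92.174.19
  116.232.128.0/17 (116.232.128.0 - 116.232.255.255) -> 121.92.174.44
More-specific entries that do NOT match:
  116.232.188.0/27 (116.232.188.0 - 116.232.188.31) does not contain 116.232.184.25
  116.232.188.0/26 (116.232.188.0 - 116.232.188.63) does not contain 116.232.184.25
  116.232.186.0/24 (116.232.186.0 - 116.232.186.255) does not contain 116.232.184.25
  116.232.186.0/23 (116.232.186.0 - 116.232.187.255) does not contain 116.232.184.25
  116.232.188.0/22 (116.232.188.0 - 116.232.191.255) does not contain 116.232.184.25
  116.232.176.0/22 (116.232.176.0 - 116.232.179.255) does not contain 116.232.184.25
Longest matching prefix is /17 -> next hop 121.92.174.44.

121.92.174.44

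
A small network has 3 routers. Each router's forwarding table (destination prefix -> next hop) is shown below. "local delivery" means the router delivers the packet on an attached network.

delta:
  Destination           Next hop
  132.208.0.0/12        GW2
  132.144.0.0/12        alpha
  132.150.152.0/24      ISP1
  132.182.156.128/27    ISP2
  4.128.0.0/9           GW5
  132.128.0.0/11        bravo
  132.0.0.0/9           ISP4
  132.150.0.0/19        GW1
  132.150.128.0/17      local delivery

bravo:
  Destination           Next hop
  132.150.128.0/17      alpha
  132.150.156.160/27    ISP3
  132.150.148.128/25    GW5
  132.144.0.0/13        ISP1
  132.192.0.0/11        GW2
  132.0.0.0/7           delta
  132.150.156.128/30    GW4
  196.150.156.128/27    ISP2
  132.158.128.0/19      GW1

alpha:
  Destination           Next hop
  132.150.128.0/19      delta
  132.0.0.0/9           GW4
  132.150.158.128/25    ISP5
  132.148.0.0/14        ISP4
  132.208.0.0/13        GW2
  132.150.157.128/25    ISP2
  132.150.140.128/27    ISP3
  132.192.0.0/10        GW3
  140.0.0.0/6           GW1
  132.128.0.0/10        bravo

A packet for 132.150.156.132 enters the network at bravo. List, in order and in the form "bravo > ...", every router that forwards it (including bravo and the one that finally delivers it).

At bravo: longest match for 132.150.156.132 is 132.150.128.0/17 -> alpha
At alpha: longest match for 132.150.156.132 is 132.150.128.0/19 -> delta
At delta: longest match for 132.150.156.132 is 132.150.128.0/17 -> local delivery

bravo > alpha > delta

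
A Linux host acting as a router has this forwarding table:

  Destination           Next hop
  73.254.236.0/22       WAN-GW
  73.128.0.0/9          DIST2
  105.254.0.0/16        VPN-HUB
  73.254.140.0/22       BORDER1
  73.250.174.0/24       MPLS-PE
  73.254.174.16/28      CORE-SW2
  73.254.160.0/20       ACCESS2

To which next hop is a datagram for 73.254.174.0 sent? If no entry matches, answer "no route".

ACCESS2

Routes whose prefix contains 73.254.174.0:
  73.128.0.0/9 (73.128.0.0 - 73.255.255.255) -> DIST2
  73.254.160.0/20 (73.254.160.0 - 73.254.175.255) -> ACCESS2
More-specific entries that do NOT match:
  73.254.174.16/28 (73.254.174.16 - 73.254.174.31) does not contain 73.254.174.0
  73.250.174.0/24 (73.250.174.0 - 73.250.174.255) does not contain 73.254.174.0
  73.254.236.0/22 (73.254.236.0 - 73.254.239.255) does not contain 73.254.174.0
  73.254.140.0/22 (73.254.140.0 - 73.254.143.255) does not contain 73.254.174.0
Longest matching prefix is /20 -> next hop ACCESS2.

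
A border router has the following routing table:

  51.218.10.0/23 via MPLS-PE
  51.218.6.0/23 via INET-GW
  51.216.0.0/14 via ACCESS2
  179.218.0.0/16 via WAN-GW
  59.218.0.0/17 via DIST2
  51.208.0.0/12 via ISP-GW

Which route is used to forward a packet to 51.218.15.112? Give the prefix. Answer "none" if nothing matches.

Entries matching 51.218.15.112:
  51.208.0.0/12 (51.208.0.0 - 51.223.255.255)
  51.216.0.0/14 (51.216.0.0 - 51.219.255.255)
Most specific is 51.216.0.0/14.

51.216.0.0/14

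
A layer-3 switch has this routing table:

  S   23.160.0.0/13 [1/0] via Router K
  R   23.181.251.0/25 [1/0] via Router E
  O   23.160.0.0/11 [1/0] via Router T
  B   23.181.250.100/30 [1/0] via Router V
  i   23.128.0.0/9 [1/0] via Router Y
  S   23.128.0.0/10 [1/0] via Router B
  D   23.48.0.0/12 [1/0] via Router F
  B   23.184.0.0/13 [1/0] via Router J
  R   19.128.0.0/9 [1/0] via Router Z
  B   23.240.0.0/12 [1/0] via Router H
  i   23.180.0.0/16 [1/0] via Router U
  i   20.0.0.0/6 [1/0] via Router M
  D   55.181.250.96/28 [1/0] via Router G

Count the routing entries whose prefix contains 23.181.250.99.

Prefixes containing 23.181.250.99:
  20.0.0.0/6 (20.0.0.0 - 23.255.255.255)
  23.128.0.0/9 (23.128.0.0 - 23.255.255.255)
  23.128.0.0/10 (23.128.0.0 - 23.191.255.255)
  23.160.0.0/11 (23.160.0.0 - 23.191.255.255)
Total matching entries: 4.

4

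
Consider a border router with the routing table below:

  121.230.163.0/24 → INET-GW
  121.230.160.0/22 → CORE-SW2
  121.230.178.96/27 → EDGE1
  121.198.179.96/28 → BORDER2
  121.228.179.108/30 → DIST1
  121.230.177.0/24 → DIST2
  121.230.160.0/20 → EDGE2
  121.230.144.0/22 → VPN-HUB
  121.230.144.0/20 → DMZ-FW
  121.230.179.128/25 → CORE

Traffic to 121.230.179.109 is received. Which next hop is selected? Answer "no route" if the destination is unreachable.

no route

No entry's prefix contains 121.230.179.109; there is no default route.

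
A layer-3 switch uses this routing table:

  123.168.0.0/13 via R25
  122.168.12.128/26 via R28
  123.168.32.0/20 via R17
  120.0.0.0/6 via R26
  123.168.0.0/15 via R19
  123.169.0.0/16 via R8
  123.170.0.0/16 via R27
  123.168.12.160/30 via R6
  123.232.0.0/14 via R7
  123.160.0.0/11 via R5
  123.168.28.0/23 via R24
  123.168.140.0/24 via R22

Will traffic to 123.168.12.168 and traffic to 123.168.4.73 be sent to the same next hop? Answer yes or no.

yes

123.168.12.168: longest match 123.168.0.0/15 -> R19
123.168.4.73: longest match 123.168.0.0/15 -> R19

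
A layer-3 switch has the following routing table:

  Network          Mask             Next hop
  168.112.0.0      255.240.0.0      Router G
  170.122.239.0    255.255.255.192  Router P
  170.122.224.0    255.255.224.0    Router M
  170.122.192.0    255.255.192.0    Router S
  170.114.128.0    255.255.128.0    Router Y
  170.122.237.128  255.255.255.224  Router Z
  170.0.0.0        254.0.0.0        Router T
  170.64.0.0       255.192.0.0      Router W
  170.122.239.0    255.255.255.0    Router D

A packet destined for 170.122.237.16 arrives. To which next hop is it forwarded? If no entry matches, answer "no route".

Routes whose prefix contains 170.122.237.16:
  170.0.0.0/7 (170.0.0.0 - 171.255.255.255) -> Router T
  170.64.0.0/10 (170.64.0.0 - 170.127.255.255) -> Router W
  170.122.192.0/18 (170.122.192.0 - 170.122.255.255) -> Router S
  170.122.224.0/19 (170.122.224.0 - 170.122.255.255) -> Router M
More-specific entries that do NOT match:
  170.122.237.128/27 (170.122.237.128 - 170.122.237.159) does not contain 170.122.237.16
  170.122.239.0/26 (170.122.239.0 - 170.122.239.63) does not contain 170.122.237.16
  170.122.239.0/24 (170.122.239.0 - 170.122.239.255) does not contain 170.122.237.16
Longest matching prefix is /19 -> next hop Router M.

Router M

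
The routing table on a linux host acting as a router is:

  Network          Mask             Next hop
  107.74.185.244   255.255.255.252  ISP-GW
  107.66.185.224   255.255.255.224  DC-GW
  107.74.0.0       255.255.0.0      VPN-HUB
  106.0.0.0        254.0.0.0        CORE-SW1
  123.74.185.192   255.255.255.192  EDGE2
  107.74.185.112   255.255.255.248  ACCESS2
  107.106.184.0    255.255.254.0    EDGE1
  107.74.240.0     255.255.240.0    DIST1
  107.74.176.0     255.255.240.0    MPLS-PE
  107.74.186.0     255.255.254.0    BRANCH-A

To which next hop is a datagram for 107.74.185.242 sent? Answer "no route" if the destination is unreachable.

Routes whose prefix contains 107.74.185.242:
  106.0.0.0/7 (106.0.0.0 - 107.255.255.255) -> CORE-SW1
  107.74.0.0/16 (107.74.0.0 - 107.74.255.255) -> VPN-HUB
  107.74.176.0/20 (107.74.176.0 - 107.74.191.255) -> MPLS-PE
More-specific entries that do NOT match:
  107.74.185.244/30 (107.74.185.244 - 107.74.185.247) does not contain 107.74.185.242
  107.74.185.112/29 (107.74.185.112 - 107.74.185.119) does not contain 107.74.185.242
  107.66.185.224/27 (107.66.185.224 - 107.66.185.255) does not contain 107.74.185.242
  123.74.185.192/26 (123.74.185.192 - 123.74.185.255) does not contain 107.74.185.242
  107.106.184.0/23 (107.106.184.0 - 107.106.185.255) does not contain 107.74.185.242
  107.74.186.0/23 (107.74.186.0 - 107.74.187.255) does not contain 107.74.185.242
Longest matching prefix is /20 -> next hop MPLS-PE.

MPLS-PE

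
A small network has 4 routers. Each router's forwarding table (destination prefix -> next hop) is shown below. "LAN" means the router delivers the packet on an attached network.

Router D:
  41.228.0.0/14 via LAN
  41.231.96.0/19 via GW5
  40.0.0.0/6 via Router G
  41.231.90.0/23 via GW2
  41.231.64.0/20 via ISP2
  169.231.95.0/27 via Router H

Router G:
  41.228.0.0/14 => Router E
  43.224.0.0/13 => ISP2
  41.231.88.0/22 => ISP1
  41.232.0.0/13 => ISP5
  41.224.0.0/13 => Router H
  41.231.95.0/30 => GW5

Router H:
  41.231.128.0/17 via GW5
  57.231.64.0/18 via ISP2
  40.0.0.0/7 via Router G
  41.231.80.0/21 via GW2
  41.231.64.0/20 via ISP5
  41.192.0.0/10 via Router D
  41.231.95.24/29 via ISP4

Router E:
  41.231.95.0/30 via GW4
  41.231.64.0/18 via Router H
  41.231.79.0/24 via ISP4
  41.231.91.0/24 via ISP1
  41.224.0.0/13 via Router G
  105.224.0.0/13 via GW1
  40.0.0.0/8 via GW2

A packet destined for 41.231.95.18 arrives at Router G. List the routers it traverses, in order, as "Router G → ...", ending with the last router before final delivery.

At Router G: longest match for 41.231.95.18 is 41.228.0.0/14 -> Router E
At Router E: longest match for 41.231.95.18 is 41.231.64.0/18 -> Router H
At Router H: longest match for 41.231.95.18 is 41.192.0.0/10 -> Router D
At Router D: longest match for 41.231.95.18 is 41.228.0.0/14 -> LAN

Router G → Router E → Router H → Router D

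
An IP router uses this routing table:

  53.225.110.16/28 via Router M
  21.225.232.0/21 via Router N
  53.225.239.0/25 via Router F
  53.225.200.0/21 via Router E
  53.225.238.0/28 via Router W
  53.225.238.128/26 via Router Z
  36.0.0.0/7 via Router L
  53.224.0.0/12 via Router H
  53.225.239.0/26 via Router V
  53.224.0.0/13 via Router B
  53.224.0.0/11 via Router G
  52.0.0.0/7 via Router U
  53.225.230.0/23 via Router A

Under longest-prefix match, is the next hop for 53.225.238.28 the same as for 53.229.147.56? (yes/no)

53.225.238.28: longest match 53.224.0.0/13 -> Router B
53.229.147.56: longest match 53.224.0.0/13 -> Router B

yes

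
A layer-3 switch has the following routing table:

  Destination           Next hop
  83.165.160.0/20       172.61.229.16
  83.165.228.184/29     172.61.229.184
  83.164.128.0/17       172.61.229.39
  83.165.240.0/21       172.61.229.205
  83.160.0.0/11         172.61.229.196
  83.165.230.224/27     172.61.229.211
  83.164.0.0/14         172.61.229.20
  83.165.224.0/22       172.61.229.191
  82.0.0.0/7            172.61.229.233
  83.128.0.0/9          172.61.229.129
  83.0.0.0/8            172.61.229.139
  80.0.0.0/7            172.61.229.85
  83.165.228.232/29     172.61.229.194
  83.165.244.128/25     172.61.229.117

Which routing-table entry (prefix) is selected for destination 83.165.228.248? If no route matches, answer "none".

Entries matching 83.165.228.248:
  82.0.0.0/7 (82.0.0.0 - 83.255.255.255)
  83.0.0.0/8 (83.0.0.0 - 83.255.255.255)
  83.128.0.0/9 (83.128.0.0 - 83.255.255.255)
  83.160.0.0/11 (83.160.0.0 - 83.191.255.255)
  83.164.0.0/14 (83.164.0.0 - 83.167.255.255)
Most specific is 83.164.0.0/14.

83.164.0.0/14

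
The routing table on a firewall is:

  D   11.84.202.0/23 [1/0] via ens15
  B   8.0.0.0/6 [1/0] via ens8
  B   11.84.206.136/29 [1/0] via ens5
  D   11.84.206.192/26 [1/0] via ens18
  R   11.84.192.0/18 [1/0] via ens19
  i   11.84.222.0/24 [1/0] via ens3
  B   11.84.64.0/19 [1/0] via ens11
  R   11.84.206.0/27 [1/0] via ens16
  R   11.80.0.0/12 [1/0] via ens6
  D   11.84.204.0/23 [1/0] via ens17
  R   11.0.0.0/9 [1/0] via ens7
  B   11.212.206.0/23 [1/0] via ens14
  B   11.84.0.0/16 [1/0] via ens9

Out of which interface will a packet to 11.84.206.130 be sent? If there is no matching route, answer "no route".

ens19

Routes whose prefix contains 11.84.206.130:
  8.0.0.0/6 (8.0.0.0 - 11.255.255.255) -> ens8
  11.0.0.0/9 (11.0.0.0 - 11.127.255.255) -> ens7
  11.80.0.0/12 (11.80.0.0 - 11.95.255.255) -> ens6
  11.84.0.0/16 (11.84.0.0 - 11.84.255.255) -> ens9
  11.84.192.0/18 (11.84.192.0 - 11.84.255.255) -> ens19
More-specific entries that do NOT match:
  11.84.206.136/29 (11.84.206.136 - 11.84.206.143) does not contain 11.84.206.130
  11.84.206.0/27 (11.84.206.0 - 11.84.206.31) does not contain 11.84.206.130
  11.84.206.192/26 (11.84.206.192 - 11.84.206.255) does not contain 11.84.206.130
  11.84.222.0/24 (11.84.222.0 - 11.84.222.255) does not contain 11.84.206.130
  11.84.202.0/23 (11.84.202.0 - 11.84.203.255) does not contain 11.84.206.130
  11.84.204.0/23 (11.84.204.0 - 11.84.205.255) does not contain 11.84.206.130
  11.212.206.0/23 (11.212.206.0 - 11.212.207.255) does not contain 11.84.206.130
  11.84.64.0/19 (11.84.64.0 - 11.84.95.255) does not contain 11.84.206.130
Longest matching prefix is /18 -> interface ens19.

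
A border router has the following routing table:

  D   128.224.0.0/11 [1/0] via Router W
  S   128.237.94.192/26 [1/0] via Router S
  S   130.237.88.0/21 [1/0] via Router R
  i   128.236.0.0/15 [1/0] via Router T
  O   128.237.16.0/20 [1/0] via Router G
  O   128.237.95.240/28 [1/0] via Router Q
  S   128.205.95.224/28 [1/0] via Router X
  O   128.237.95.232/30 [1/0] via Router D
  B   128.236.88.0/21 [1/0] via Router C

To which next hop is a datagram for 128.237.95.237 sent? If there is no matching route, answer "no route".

Router T

Routes whose prefix contains 128.237.95.237:
  128.224.0.0/11 (128.224.0.0 - 128.255.255.255) -> Router W
  128.236.0.0/15 (128.236.0.0 - 128.237.255.255) -> Router T
More-specific entries that do NOT match:
  128.237.95.232/30 (128.237.95.232 - 128.237.95.235) does not contain 128.237.95.237
  128.237.95.240/28 (128.237.95.240 - 128.237.95.255) does not contain 128.237.95.237
  128.205.95.224/28 (128.205.95.224 - 128.205.95.239) does not contain 128.237.95.237
  128.237.94.192/26 (128.237.94.192 - 128.237.94.255) does not contain 128.237.95.237
  130.237.88.0/21 (130.237.88.0 - 130.237.95.255) does not contain 128.237.95.237
  128.236.88.0/21 (128.236.88.0 - 128.236.95.255) does not contain 128.237.95.237
  128.237.16.0/20 (128.237.16.0 - 128.237.31.255) does not contain 128.237.95.237
Longest matching prefix is /15 -> next hop Router T.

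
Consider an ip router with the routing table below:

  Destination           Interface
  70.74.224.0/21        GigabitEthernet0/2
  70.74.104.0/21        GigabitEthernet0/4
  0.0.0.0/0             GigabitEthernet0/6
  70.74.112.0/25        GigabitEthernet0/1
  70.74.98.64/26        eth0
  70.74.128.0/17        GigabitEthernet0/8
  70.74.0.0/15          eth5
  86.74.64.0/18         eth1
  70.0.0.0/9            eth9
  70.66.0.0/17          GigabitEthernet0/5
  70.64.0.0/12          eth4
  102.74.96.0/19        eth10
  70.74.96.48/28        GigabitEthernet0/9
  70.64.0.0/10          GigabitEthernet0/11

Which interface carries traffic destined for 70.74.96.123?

Routes whose prefix contains 70.74.96.123:
  0.0.0.0/0 (default, matches everything) -> GigabitEthernet0/6
  70.0.0.0/9 (70.0.0.0 - 70.127.255.255) -> eth9
  70.64.0.0/10 (70.64.0.0 - 70.127.255.255) -> GigabitEthernet0/11
  70.64.0.0/12 (70.64.0.0 - 70.79.255.255) -> eth4
  70.74.0.0/15 (70.74.0.0 - 70.75.255.255) -> eth5
More-specific entries that do NOT match:
  70.74.96.48/28 (70.74.96.48 - 70.74.96.63) does not contain 70.74.96.123
  70.74.98.64/26 (70.74.98.64 - 70.74.98.127) does not contain 70.74.96.123
  70.74.112.0/25 (70.74.112.0 - 70.74.112.127) does not contain 70.74.96.123
  70.74.224.0/21 (70.74.224.0 - 70.74.231.255) does not contain 70.74.96.123
  70.74.104.0/21 (70.74.104.0 - 70.74.111.255) does not contain 70.74.96.123
  102.74.96.0/19 (102.74.96.0 - 102.74.127.255) does not contain 70.74.96.123
  86.74.64.0/18 (86.74.64.0 - 86.74.127.255) does not contain 70.74.96.123
  70.74.128.0/17 (70.74.128.0 - 70.74.255.255) does not contain 70.74.96.123
  70.66.0.0/17 (70.66.0.0 - 70.66.127.255) does not contain 70.74.96.123
Longest matching prefix is /15 -> interface eth5.

eth5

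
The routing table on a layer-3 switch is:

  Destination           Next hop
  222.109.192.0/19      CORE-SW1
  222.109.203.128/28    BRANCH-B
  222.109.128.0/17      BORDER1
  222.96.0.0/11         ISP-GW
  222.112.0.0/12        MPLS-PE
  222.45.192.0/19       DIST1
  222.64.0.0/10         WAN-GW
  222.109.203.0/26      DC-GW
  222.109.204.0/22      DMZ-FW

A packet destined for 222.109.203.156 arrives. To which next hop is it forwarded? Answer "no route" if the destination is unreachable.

CORE-SW1

Routes whose prefix contains 222.109.203.156:
  222.64.0.0/10 (222.64.0.0 - 222.127.255.255) -> WAN-GW
  222.96.0.0/11 (222.96.0.0 - 222.127.255.255) -> ISP-GW
  222.109.128.0/17 (222.109.128.0 - 222.109.255.255) -> BORDER1
  222.109.192.0/19 (222.109.192.0 - 222.109.223.255) -> CORE-SW1
More-specific entries that do NOT match:
  222.109.203.128/28 (222.109.203.128 - 222.109.203.143) does not contain 222.109.203.156
  222.109.203.0/26 (222.109.203.0 - 222.109.203.63) does not contain 222.109.203.156
  222.109.204.0/22 (222.109.204.0 - 222.109.207.255) does not contain 222.109.203.156
Longest matching prefix is /19 -> next hop CORE-SW1.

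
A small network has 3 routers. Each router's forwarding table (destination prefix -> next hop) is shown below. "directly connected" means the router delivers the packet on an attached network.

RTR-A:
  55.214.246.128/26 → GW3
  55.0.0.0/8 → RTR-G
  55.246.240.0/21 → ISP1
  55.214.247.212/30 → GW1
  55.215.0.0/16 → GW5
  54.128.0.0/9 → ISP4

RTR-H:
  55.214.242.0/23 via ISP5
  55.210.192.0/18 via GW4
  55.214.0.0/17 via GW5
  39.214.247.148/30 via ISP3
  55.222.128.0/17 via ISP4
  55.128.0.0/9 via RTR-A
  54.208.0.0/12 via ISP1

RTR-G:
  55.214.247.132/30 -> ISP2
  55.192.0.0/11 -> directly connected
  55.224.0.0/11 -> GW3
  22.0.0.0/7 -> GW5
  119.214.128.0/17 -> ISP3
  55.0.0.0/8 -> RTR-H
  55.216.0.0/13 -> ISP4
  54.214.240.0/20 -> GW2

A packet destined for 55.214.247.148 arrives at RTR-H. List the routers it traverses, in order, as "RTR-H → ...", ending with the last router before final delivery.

At RTR-H: longest match for 55.214.247.148 is 55.128.0.0/9 -> RTR-A
At RTR-A: longest match for 55.214.247.148 is 55.0.0.0/8 -> RTR-G
At RTR-G: longest match for 55.214.247.148 is 55.192.0.0/11 -> directly connected

RTR-H → RTR-A → RTR-G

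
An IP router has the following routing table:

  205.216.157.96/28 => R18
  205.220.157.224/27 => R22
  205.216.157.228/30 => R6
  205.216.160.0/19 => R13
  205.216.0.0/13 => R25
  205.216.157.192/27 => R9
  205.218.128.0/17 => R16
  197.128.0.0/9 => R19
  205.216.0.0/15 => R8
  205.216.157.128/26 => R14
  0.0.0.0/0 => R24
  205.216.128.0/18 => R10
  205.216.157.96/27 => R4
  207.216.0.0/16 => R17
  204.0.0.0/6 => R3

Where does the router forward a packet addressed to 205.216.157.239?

R10

Routes whose prefix contains 205.216.157.239:
  0.0.0.0/0 (default, matches everything) -> R24
  204.0.0.0/6 (204.0.0.0 - 207.255.255.255) -> R3
  205.216.0.0/13 (205.216.0.0 - 205.223.255.255) -> R25
  205.216.0.0/15 (205.216.0.0 - 205.217.255.255) -> R8
  205.216.128.0/18 (205.216.128.0 - 205.216.191.255) -> R10
More-specific entries that do NOT match:
  205.216.157.228/30 (205.216.157.228 - 205.216.157.231) does not contain 205.216.157.239
  205.216.157.96/28 (205.216.157.96 - 205.216.157.111) does not contain 205.216.157.239
  205.220.157.224/27 (205.220.157.224 - 205.220.157.255) does not contain 205.216.157.239
  205.216.157.192/27 (205.216.157.192 - 205.216.157.223) does not contain 205.216.157.239
  205.216.157.96/27 (205.216.157.96 - 205.216.157.127) does not contain 205.216.157.239
  205.216.157.128/26 (205.216.157.128 - 205.216.157.191) does not contain 205.216.157.239
  205.216.160.0/19 (205.216.160.0 - 205.216.191.255) does not contain 205.216.157.239
Longest matching prefix is /18 -> next hop R10.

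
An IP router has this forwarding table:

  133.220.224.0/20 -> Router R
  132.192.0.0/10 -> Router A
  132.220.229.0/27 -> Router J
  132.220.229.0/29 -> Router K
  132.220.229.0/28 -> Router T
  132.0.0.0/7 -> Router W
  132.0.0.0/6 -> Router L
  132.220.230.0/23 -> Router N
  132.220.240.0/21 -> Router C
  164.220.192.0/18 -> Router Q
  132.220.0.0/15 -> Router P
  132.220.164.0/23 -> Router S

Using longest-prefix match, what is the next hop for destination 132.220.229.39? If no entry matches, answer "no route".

Routes whose prefix contains 132.220.229.39:
  132.0.0.0/6 (132.0.0.0 - 135.255.255.255) -> Router L
  132.0.0.0/7 (132.0.0.0 - 133.255.255.255) -> Router W
  132.192.0.0/10 (132.192.0.0 - 132.255.255.255) -> Router A
  132.220.0.0/15 (132.220.0.0 - 132.221.255.255) -> Router P
More-specific entries that do NOT match:
  132.220.229.0/29 (132.220.229.0 - 132.220.229.7) does not contain 132.220.229.39
  132.220.229.0/28 (132.220.229.0 - 132.220.229.15) does not contain 132.220.229.39
  132.220.229.0/27 (132.220.229.0 - 132.220.229.31) does not contain 132.220.229.39
  132.220.230.0/23 (132.220.230.0 - 132.220.231.255) does not contain 132.220.229.39
  132.220.164.0/23 (132.220.164.0 - 132.220.165.255) does not contain 132.220.229.39
  132.220.240.0/21 (132.220.240.0 - 132.220.247.255) does not contain 132.220.229.39
  133.220.224.0/20 (133.220.224.0 - 133.220.239.255) does not contain 132.220.229.39
  164.220.192.0/18 (164.220.192.0 - 164.220.255.255) does not contain 132.220.229.39
Longest matching prefix is /15 -> next hop Router P.

Router P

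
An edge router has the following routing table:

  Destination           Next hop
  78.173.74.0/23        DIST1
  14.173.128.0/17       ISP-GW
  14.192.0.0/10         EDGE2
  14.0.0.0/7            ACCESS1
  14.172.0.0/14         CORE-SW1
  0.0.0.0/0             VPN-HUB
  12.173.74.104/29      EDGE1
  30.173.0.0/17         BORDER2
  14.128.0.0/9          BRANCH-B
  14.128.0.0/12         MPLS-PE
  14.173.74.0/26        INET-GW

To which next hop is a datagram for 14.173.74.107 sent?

CORE-SW1

Routes whose prefix contains 14.173.74.107:
  0.0.0.0/0 (default, matches everything) -> VPN-HUB
  14.0.0.0/7 (14.0.0.0 - 15.255.255.255) -> ACCESS1
  14.128.0.0/9 (14.128.0.0 - 14.255.255.255) -> BRANCH-B
  14.172.0.0/14 (14.172.0.0 - 14.175.255.255) -> CORE-SW1
More-specific entries that do NOT match:
  12.173.74.104/29 (12.173.74.104 - 12.173.74.111) does not contain 14.173.74.107
  14.173.74.0/26 (14.173.74.0 - 14.173.74.63) does not contain 14.173.74.107
  78.173.74.0/23 (78.173.74.0 - 78.173.75.255) does not contain 14.173.74.107
  14.173.128.0/17 (14.173.128.0 - 14.173.255.255) does not contain 14.173.74.107
  30.173.0.0/17 (30.173.0.0 - 30.173.127.255) does not contain 14.173.74.107
Longest matching prefix is /14 -> next hop CORE-SW1.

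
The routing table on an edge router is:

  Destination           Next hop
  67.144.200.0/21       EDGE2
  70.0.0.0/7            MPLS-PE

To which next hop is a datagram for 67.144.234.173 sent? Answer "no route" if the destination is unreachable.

no route

No entry's prefix contains 67.144.234.173; there is no default route.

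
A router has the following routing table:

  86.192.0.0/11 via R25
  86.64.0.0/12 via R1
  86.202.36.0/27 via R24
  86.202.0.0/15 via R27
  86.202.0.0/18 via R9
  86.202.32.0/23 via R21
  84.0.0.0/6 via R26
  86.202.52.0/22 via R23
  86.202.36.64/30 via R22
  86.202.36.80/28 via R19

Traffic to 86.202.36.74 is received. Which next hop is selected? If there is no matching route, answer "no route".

Routes whose prefix contains 86.202.36.74:
  84.0.0.0/6 (84.0.0.0 - 87.255.255.255) -> R26
  86.192.0.0/11 (86.192.0.0 - 86.223.255.255) -> R25
  86.202.0.0/15 (86.202.0.0 - 86.203.255.255) -> R27
  86.202.0.0/18 (86.202.0.0 - 86.202.63.255) -> R9
More-specific entries that do NOT match:
  86.202.36.64/30 (86.202.36.64 - 86.202.36.67) does not contain 86.202.36.74
  86.202.36.80/28 (86.202.36.80 - 86.202.36.95) does not contain 86.202.36.74
  86.202.36.0/27 (86.202.36.0 - 86.202.36.31) does not contain 86.202.36.74
  86.202.32.0/23 (86.202.32.0 - 86.202.33.255) does not contain 86.202.36.74
  86.202.52.0/22 (86.202.52.0 - 86.202.55.255) does not contain 86.202.36.74
Longest matching prefix is /18 -> next hop R9.

R9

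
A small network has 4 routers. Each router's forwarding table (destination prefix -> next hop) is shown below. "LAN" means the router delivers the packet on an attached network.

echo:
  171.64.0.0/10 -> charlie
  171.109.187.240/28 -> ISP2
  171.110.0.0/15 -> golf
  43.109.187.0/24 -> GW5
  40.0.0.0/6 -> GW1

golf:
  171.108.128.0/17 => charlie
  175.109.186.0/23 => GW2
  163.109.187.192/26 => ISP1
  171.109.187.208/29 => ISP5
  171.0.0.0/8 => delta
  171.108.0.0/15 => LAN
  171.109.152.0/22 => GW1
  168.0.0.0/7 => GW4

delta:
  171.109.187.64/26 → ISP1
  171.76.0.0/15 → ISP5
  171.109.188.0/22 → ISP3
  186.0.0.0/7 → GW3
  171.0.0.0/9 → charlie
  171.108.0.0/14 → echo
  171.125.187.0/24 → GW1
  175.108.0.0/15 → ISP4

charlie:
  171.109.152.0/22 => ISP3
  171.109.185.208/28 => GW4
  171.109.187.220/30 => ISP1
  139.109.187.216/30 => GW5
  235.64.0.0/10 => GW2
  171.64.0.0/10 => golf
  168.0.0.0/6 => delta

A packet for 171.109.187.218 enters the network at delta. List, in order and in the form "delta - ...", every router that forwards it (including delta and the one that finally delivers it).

delta - echo - charlie - golf

At delta: longest match for 171.109.187.218 is 171.108.0.0/14 -> echo
At echo: longest match for 171.109.187.218 is 171.64.0.0/10 -> charlie
At charlie: longest match for 171.109.187.218 is 171.64.0.0/10 -> golf
At golf: longest match for 171.109.187.218 is 171.108.0.0/15 -> LAN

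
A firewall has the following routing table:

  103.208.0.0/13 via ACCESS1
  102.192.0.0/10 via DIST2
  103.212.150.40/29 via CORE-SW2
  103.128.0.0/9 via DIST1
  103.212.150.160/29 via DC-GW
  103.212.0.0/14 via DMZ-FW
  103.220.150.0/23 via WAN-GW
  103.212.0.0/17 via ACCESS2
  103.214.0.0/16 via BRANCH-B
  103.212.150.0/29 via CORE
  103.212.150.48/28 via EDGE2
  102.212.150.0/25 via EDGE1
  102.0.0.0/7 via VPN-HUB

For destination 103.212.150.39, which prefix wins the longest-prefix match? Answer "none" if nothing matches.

103.212.0.0/14

Entries matching 103.212.150.39:
  102.0.0.0/7 (102.0.0.0 - 103.255.255.255)
  103.128.0.0/9 (103.128.0.0 - 103.255.255.255)
  103.208.0.0/13 (103.208.0.0 - 103.215.255.255)
  103.212.0.0/14 (103.212.0.0 - 103.215.255.255)
Most specific is 103.212.0.0/14.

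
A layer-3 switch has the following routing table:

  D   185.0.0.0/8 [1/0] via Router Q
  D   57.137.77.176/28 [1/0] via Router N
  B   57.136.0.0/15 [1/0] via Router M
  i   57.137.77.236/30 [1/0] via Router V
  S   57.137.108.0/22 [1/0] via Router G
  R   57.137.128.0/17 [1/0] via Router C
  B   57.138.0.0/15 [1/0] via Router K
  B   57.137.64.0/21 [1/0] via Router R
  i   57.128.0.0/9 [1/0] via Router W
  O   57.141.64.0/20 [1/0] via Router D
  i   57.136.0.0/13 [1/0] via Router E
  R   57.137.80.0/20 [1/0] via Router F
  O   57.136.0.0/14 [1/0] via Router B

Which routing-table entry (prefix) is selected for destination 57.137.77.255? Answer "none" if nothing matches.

57.136.0.0/15

Entries matching 57.137.77.255:
  57.128.0.0/9 (57.128.0.0 - 57.255.255.255)
  57.136.0.0/13 (57.136.0.0 - 57.143.255.255)
  57.136.0.0/14 (57.136.0.0 - 57.139.255.255)
  57.136.0.0/15 (57.136.0.0 - 57.137.255.255)
Most specific is 57.136.0.0/15.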